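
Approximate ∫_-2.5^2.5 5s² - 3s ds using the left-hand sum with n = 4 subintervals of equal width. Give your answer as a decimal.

Δs = (2.5 − (-2.5))/4 = 1.25.
Left endpoints: -2.5, -1.25, 0, 1.25.
f(-2.5) = 38.75, f(-1.25) = 11.5625, f(0) = 0, f(1.25) = 4.0625.
Sum = Δs · [f(-2.5) + f(-1.25) + f(0) + f(1.25)].
Sum = 67.96875.

67.96875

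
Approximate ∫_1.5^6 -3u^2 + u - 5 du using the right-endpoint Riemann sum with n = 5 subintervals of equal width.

Δu = (6 − 1.5)/5 = 0.9.
Right endpoints: 2.4, 3.3, 4.2, 5.1, 6.
f(2.4) = -19.88, f(3.3) = -34.37, f(4.2) = -53.72, f(5.1) = -77.93, f(6) = -107.
Sum = Δu · [f(2.4) + f(3.3) + f(4.2) + f(5.1) + f(6)].
Sum = -263.61.

-263.61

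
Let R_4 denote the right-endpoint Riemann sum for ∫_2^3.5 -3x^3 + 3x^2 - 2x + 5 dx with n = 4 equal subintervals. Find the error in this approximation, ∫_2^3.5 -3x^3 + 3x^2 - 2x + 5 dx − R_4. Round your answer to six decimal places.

16.303711

Exact integral: ∫_2^3.5 f(x) dx = -66.421875.
R_4 ≈ -82.72558594.
Error ≈ -66.421875 − (-82.72558594) ≈ 16.303711.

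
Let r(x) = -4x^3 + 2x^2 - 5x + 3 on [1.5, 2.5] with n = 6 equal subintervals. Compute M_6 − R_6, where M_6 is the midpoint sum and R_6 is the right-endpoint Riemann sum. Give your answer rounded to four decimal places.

M_6 ≈ -32.782407.
R_6 ≈ -36.768519.
M_6 − R_6 ≈ 3.9861.

3.9861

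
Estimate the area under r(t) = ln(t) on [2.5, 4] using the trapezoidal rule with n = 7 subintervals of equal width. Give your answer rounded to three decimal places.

1.754

Δt = (4 − 2.5)/7 = 3/14.
r(2.5) ≈ 0.916, r(19/7) ≈ 0.999, r(41/14) ≈ 1.075, r(22/7) ≈ 1.145, r(47/14) ≈ 1.211, r(25/7) ≈ 1.273, r(53/14) ≈ 1.331, r(4) ≈ 1.386.
T_7 = (Δt/2)·[r(t_0) + 2r(t_1) + ... + 2r(t_{6}) + r(t_7)].
Sum ≈ 1.754.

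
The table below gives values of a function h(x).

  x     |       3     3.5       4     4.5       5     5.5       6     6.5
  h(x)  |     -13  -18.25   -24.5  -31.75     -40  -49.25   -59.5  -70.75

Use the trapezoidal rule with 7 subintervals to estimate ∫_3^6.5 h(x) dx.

-132.5625

Δx = 0.5.
T_7 = (0.5/2)·[(-13) + 2·(-18.25) + 2·(-24.5) + 2·(-31.75) + 2·(-40) + 2·(-49.25) + 2·(-59.5) + (-70.75)] = -132.5625.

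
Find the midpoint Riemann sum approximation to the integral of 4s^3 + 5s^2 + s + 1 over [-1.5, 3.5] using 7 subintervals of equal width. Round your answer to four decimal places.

228.4694

Δs = (3.5 − (-1.5))/7 = 5/7.
Midpoints: -8/7, -3/7, 2/7, 1, 12/7, 17/7, 22/7.
f(-8/7) = 143/343, f(-3/7) = 403/343, f(2/7) = 613/343, f(1) = 11, f(12/7) = 12883/343, f(17/7) = 30943/343, f(22/7) = 60953/343.
Sum = Δs · [f(-8/7) + f(-3/7) + f(2/7) + ...].
Sum ≈ 228.4694.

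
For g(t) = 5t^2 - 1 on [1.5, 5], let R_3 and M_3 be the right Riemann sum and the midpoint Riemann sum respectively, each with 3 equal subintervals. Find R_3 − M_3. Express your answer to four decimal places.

R_3 ≈ 269.532407.
M_3 ≈ 197.223380.
R_3 − M_3 ≈ 72.3090.

72.3090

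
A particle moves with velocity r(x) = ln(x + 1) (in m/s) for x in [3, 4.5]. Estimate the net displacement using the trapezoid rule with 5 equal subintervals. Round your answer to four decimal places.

2.3304

Δx = (4.5 − 3)/5 = 0.3.
r(3) ≈ 1.3863, r(3.3) ≈ 1.4586, r(3.6) ≈ 1.5261, r(3.9) ≈ 1.5892, r(4.2) ≈ 1.6487, r(4.5) ≈ 1.7047.
T_5 = (Δx/2)·[r(x_0) + 2r(x_1) + ... + 2r(x_{4}) + r(x_5)].
Sum ≈ 2.3304.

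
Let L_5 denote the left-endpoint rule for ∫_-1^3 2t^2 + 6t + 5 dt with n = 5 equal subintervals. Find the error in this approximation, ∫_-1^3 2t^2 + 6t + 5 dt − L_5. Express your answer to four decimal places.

15.1467

Exact integral: ∫_-1^3 f(t) dt ≈ 62.666667.
L_5 = 47.52.
Error ≈ 62.666667 − 47.52 ≈ 15.1467.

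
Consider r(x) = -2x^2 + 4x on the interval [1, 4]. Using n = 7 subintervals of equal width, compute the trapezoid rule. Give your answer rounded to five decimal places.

Δx = (4 − 1)/7 = 3/7.
r(1) = 2, r(10/7) = 80/49, r(13/7) = 26/49, r(16/7) = -64/49, r(19/7) = -190/49, r(22/7) = -352/49, r(25/7) = -550/49, r(4) = -16.
T_7 = (Δx/2)·[r(x_0) + 2r(x_1) + ... + 2r(x_{6}) + r(x_7)].
Sum ≈ -12.18367.

-12.18367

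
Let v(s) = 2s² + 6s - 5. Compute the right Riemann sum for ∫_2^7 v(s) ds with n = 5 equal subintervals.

395

Δs = (7 − 2)/5 = 1.
Right endpoints: 3, 4, 5, 6, 7.
v(3) = 31, v(4) = 51, v(5) = 75, v(6) = 103, v(7) = 135.
Sum = Δs · [v(3) + v(4) + v(5) + v(6) + v(7)].
Sum = 395.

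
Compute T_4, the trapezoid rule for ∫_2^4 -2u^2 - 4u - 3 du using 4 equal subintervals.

-67.5

Δu = (4 − 2)/4 = 0.5.
f(2) = -19, f(2.5) = -25.5, f(3) = -33, f(3.5) = -41.5, f(4) = -51.
T_4 = (Δu/2)·[f(u_0) + 2f(u_1) + 2f(u_2) + 2f(u_3) + f(u_4)].
Sum = -67.5.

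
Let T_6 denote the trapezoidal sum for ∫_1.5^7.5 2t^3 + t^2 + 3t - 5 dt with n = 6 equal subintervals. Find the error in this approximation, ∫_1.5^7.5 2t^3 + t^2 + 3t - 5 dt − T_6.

Exact integral: ∫_1.5^7.5 f(t) dt = 1770.
T_6 = 1798.
Error = 1770 − 1798 = -28.

-28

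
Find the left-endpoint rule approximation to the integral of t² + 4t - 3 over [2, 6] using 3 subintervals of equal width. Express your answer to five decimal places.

90.51852

Δt = (6 − 2)/3 = 4/3.
Left endpoints: 2, 10/3, 14/3.
f(2) = 9, f(10/3) = 193/9, f(14/3) = 337/9.
Sum = Δt · [f(2) + f(10/3) + f(14/3)].
Sum ≈ 90.51852.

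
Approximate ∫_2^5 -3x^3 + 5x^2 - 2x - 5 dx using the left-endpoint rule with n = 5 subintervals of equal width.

-226.92

Δx = (5 − 2)/5 = 0.6.
Left endpoints: 2, 2.6, 3.2, 3.8, 4.4.
f(2) = -13, f(2.6) = -29.128, f(3.2) = -58.504, f(3.8) = -105.016, f(4.4) = -172.552.
Sum = Δx · [f(2) + f(2.6) + f(3.2) + f(3.8) + f(4.4)].
Sum = -226.92.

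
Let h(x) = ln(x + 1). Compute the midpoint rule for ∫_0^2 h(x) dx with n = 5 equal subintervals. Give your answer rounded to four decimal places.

1.3002

Δx = (2 − 0)/5 = 0.4.
Midpoints: 0.2, 0.6, 1, 1.4, 1.8.
h(0.2) ≈ 0.1823, h(0.6) ≈ 0.4700, h(1) ≈ 0.6931, h(1.4) ≈ 0.8755, h(1.8) ≈ 1.0296.
Sum = Δx · [h(0.2) + h(0.6) + h(1) + h(1.4) + h(1.8)].
Sum ≈ 1.3002.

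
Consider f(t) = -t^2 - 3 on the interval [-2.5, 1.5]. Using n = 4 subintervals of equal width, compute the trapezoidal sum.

Δt = (1.5 − (-2.5))/4 = 1.
f(-2.5) = -9.25, f(-1.5) = -5.25, f(-0.5) = -3.25, f(0.5) = -3.25, f(1.5) = -5.25.
T_4 = (Δt/2)·[f(t_0) + 2f(t_1) + 2f(t_2) + 2f(t_3) + f(t_4)].
Sum = -19.

-19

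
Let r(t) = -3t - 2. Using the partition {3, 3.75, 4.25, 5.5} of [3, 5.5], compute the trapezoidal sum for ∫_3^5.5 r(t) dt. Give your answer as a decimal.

Subinterval widths: 0.75, 0.5, 1.25.
r(3) = -11, r(3.75) = -13.25, r(4.25) = -14.75, r(5.5) = -18.5.
On each subinterval the trapezoid contributes (Δt_i/2)·[r(t_{i-1}) + r(t_i)].
Sum = -36.875.

-36.875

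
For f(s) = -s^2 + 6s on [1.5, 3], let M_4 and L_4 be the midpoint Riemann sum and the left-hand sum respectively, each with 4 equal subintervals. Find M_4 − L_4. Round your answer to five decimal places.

0.47461

M_4 ≈ 12.3925781.
L_4 = 11.91796875.
M_4 − L_4 ≈ 0.47461.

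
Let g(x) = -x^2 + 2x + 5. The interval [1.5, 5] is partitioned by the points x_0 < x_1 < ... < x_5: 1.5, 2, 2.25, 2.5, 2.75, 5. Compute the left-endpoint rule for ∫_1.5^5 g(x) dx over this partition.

12.78125

Subinterval widths: 0.5, 0.25, 0.25, 0.25, 2.25.
Left endpoints: 1.5, 2, 2.25, 2.5, 2.75.
g(1.5) = 5.75, g(2) = 5, g(2.25) = 4.4375, g(2.5) = 3.75, g(2.75) = 2.9375.
Sum = Σ Δx_i · g(x_i).
Sum = 12.78125.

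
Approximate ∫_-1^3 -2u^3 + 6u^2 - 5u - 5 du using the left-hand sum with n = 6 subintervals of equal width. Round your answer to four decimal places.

-14.6667

Δu = (3 − (-1))/6 = 2/3.
Left endpoints: -1, -1/3, 1/3, 1, 5/3, 7/3.
f(-1) = 8, f(-1/3) = -70/27, f(1/3) = -164/27, f(1) = -6, f(5/3) = -160/27, f(7/3) = -254/27.
Sum = Δu · [f(-1) + f(-1/3) + f(1/3) + ...].
Sum ≈ -14.6667.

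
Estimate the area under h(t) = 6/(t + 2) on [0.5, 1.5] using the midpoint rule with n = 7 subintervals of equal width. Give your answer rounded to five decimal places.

Δt = (1.5 − 0.5)/7 = 1/7.
Midpoints: 4/7, 5/7, 6/7, 1, 8/7, 9/7, 10/7.
h(4/7) = 7/3, h(5/7) = 42/19, h(6/7) = 2.1, h(1) = 2, h(8/7) = 21/11, h(9/7) = 42/23, h(10/7) = 1.75.
Sum = Δt · [h(4/7) + h(5/7) + h(6/7) + ...].
Sum ≈ 2.01843.

2.01843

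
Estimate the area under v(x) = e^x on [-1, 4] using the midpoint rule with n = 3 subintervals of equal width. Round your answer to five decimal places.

48.42738

Δx = (4 − (-1))/3 = 5/3.
Midpoints: -1/6, 1.5, 19/6.
v(-1/6) ≈ 0.84648, v(1.5) ≈ 4.48169, v(19/6) ≈ 23.72826.
Sum = Δx · [v(-1/6) + v(1.5) + v(19/6)].
Sum ≈ 48.42738.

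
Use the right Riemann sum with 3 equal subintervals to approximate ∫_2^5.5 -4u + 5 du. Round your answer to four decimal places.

Δu = (5.5 − 2)/3 = 7/6.
Right endpoints: 19/6, 13/3, 5.5.
f(19/6) = -23/3, f(13/3) = -37/3, f(5.5) = -17.
Sum = Δu · [f(19/6) + f(13/3) + f(5.5)].
Sum ≈ -43.1667.

-43.1667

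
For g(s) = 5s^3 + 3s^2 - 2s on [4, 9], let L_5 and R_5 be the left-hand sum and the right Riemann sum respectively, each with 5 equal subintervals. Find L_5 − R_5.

L_5 = 6810.
R_5 = 10320.
L_5 − R_5 = -3510.

-3510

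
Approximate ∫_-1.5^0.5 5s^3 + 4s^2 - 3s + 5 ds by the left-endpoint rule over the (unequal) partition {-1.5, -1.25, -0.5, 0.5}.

Subinterval widths: 0.25, 0.75, 1.
Left endpoints: -1.5, -1.25, -0.5.
f(-1.5) = 1.625, f(-1.25) = 5.234375, f(-0.5) = 6.875.
Sum = Σ Δs_i · f(s_i).
Sum = 11.20703125.

11.20703125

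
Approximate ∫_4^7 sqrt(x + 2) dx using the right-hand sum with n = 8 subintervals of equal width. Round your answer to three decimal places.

8.305

Δx = (7 − 4)/8 = 0.375.
Right endpoints: 4.375, 4.75, 5.125, 5.5, 5.875, 6.25, 6.625, 7.
f(4.375) ≈ 2.525, f(4.75) ≈ 2.598, f(5.125) ≈ 2.669, f(5.5) ≈ 2.739, f(5.875) ≈ 2.806, f(6.25) ≈ 2.872, f(6.625) ≈ 2.937, f(7) ≈ 3.000.
Sum = Δx · [f(4.375) + f(4.75) + f(5.125) + ...].
Sum ≈ 8.305.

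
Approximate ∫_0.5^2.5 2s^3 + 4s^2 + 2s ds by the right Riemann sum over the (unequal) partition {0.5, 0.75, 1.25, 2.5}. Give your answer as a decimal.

Subinterval widths: 0.25, 0.5, 1.25.
Right endpoints: 0.75, 1.25, 2.5.
f(0.75) = 4.59375, f(1.25) = 12.65625, f(2.5) = 61.25.
Sum = Σ Δs_i · f(s_i).
Sum = 84.0390625.

84.0390625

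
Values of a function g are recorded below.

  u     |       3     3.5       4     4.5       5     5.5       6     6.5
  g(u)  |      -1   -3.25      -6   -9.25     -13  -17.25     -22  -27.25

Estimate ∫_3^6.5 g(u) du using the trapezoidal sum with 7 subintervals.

Δu = 0.5.
T_7 = (0.5/2)·[(-1) + 2·(-3.25) + 2·(-6) + 2·(-9.25) + 2·(-13) + 2·(-17.25) + 2·(-22) + (-27.25)] = -42.4375.

-42.4375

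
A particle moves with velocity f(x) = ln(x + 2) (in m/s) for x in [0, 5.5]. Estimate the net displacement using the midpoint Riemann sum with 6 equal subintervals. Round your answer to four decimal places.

8.2381

Δx = (5.5 − 0)/6 = 11/12.
Midpoints: 11/24, 1.375, 55/24, 77/24, 4.125, 121/24.
f(11/24) ≈ 0.8995, f(1.375) ≈ 1.2164, f(55/24) ≈ 1.4567, f(77/24) ≈ 1.6503, f(4.125) ≈ 1.8124, f(121/24) ≈ 1.9518.
Sum = Δx · [f(11/24) + f(1.375) + f(55/24) + ...].
Sum ≈ 8.2381.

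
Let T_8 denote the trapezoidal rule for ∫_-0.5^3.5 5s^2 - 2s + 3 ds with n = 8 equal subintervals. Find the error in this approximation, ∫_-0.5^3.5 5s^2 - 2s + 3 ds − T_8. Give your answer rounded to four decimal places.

Exact integral: ∫_-0.5^3.5 f(s) ds ≈ 71.666667.
T_8 = 72.5.
Error ≈ 71.666667 − 72.5 ≈ -0.8333.

-0.8333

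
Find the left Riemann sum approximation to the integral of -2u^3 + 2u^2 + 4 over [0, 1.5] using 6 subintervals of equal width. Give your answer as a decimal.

5.9609375

Δu = (1.5 − 0)/6 = 0.25.
Left endpoints: 0, 0.25, 0.5, 0.75, 1, 1.25.
f(0) = 4, f(0.25) = 4.09375, f(0.5) = 4.25, f(0.75) = 4.28125, f(1) = 4, f(1.25) = 3.21875.
Sum = Δu · [f(0) + f(0.25) + f(0.5) + ...].
Sum = 5.9609375.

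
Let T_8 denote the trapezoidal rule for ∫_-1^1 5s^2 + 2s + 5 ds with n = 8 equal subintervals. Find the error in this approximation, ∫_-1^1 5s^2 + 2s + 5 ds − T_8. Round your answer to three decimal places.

-0.104

Exact integral: ∫_-1^1 f(s) ds ≈ 13.33333.
T_8 = 13.4375.
Error ≈ 13.33333 − 13.4375 ≈ -0.104.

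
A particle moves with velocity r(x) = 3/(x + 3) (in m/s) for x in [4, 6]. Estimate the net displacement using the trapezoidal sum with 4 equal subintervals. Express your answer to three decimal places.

0.754

Δx = (6 − 4)/4 = 0.5.
r(4) = 3/7, r(4.5) = 0.4, r(5) = 0.375, r(5.5) = 6/17, r(6) = 1/3.
T_4 = (Δx/2)·[r(x_0) + 2r(x_1) + 2r(x_2) + 2r(x_3) + r(x_4)].
Sum ≈ 0.754.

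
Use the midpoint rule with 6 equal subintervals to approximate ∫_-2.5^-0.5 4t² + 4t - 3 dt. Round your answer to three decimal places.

2.593

Δt = (-0.5 − (-2.5))/6 = 1/3.
Midpoints: -7/3, -2, -5/3, -4/3, -1, -2/3.
f(-7/3) = 85/9, f(-2) = 5, f(-5/3) = 13/9, f(-4/3) = -11/9, f(-1) = -3, f(-2/3) = -35/9.
Sum = Δt · [f(-7/3) + f(-2) + f(-5/3) + ...].
Sum ≈ 2.593.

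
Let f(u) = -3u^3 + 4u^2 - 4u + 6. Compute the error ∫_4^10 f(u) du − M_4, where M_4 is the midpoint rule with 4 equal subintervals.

-66.375

Exact integral: ∫_4^10 f(u) du = -6192.
M_4 = -6125.625.
Error = -6192 − (-6125.625) = -66.375.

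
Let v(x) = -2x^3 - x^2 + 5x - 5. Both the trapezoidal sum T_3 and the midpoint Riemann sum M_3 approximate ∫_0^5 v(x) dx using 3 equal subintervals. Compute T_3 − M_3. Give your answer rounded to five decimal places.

T_3 ≈ -353.7037037.
M_3 ≈ -298.1481481.
T_3 − M_3 ≈ -55.55556.

-55.55556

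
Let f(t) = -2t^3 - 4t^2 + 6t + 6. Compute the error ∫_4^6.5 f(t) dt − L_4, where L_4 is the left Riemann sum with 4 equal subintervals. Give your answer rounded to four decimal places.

Exact integral: ∫_4^6.5 f(t) dt ≈ -951.614583.
L_4 ≈ -797.626953.
Error ≈ -951.614583 − (-797.626953) ≈ -153.9876.

-153.9876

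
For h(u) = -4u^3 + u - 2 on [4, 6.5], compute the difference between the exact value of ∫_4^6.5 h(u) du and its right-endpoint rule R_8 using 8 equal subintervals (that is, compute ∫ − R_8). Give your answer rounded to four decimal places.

Exact integral: ∫_4^6.5 h(u) du = -1520.9375.
R_8 ≈ -1654.750977.
Error ≈ -1520.9375 − (-1654.750977) ≈ 133.8135.

133.8135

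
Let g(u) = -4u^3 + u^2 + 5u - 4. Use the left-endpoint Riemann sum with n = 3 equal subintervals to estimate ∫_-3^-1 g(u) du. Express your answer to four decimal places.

Δu = (-1 − (-3))/3 = 2/3.
Left endpoints: -3, -7/3, -5/3.
g(-3) = 98, g(-7/3) = 1096/27, g(-5/3) = 242/27.
Sum = Δu · [g(-3) + g(-7/3) + g(-5/3)].
Sum ≈ 98.3704.

98.3704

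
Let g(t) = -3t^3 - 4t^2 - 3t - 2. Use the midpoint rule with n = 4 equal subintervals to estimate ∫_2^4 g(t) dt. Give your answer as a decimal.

-275.375

Δt = (4 − 2)/4 = 0.5.
Midpoints: 2.25, 2.75, 3.25, 3.75.
g(2.25) = -63.171875, g(2.75) = -102.890625, g(3.25) = -156.984375, g(3.75) = -227.703125.
Sum = Δt · [g(2.25) + g(2.75) + g(3.25) + g(3.75)].
Sum = -275.375.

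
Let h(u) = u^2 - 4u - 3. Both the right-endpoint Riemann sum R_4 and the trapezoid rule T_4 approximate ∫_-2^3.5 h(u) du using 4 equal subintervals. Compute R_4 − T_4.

-9.453125

R_4 = -23.76171875.
T_4 = -14.30859375.
R_4 − T_4 = -9.453125.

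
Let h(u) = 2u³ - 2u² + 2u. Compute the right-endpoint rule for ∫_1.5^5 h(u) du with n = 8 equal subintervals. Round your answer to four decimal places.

Δu = (5 − 1.5)/8 = 0.4375.
Right endpoints: 1.9375, 2.375, 2.8125, 3.25, 3.6875, 4.125, 4.5625, 5.
h(1.9375) = 22351/2048, h(2.375) = 20.26171875, h(2.8125) = 70245/2048, h(3.25) = 54.03125, h(3.6875) = 164787/2048, h(4.125) = 114.59765625, h(4.5625) = 322441/2048, h(5) = 210.
Sum = Δu · [h(1.9375) + h(2.375) + h(2.8125) + ...].
Sum ≈ 298.3784.

298.3784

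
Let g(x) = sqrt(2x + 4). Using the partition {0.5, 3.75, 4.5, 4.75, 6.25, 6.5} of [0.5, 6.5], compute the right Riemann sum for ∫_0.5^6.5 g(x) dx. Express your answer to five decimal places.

21.76781

Subinterval widths: 3.25, 0.75, 0.25, 1.5, 0.25.
Right endpoints: 3.75, 4.5, 4.75, 6.25, 6.5.
g(3.75) ≈ 3.39116, g(4.5) ≈ 3.60555, g(4.75) ≈ 3.67423, g(6.25) ≈ 4.06202, g(6.5) ≈ 4.12311.
Sum = Σ Δx_i · g(x_i).
Sum ≈ 21.76781.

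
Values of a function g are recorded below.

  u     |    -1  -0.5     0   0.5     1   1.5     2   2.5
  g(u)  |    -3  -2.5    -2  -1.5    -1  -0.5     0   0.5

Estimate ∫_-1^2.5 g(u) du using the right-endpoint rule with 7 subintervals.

-3.5

Δu = 0.5.
Sum = 0.5·[(-2.5) + (-2) + (-1.5) + (-1) + (-0.5) + 0 + 0.5] = -3.5.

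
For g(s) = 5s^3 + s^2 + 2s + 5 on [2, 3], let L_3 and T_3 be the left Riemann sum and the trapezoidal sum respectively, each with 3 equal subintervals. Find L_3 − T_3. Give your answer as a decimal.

L_3 ≈ 81.29630.
T_3 ≈ 98.29630.
L_3 − T_3 = -17.

-17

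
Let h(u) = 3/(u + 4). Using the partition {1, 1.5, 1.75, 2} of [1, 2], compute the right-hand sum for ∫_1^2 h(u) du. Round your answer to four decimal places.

0.5282

Subinterval widths: 0.5, 0.25, 0.25.
Right endpoints: 1.5, 1.75, 2.
h(1.5) = 6/11, h(1.75) = 12/23, h(2) = 0.5.
Sum = Σ Δu_i · h(u_i).
Sum ≈ 0.5282.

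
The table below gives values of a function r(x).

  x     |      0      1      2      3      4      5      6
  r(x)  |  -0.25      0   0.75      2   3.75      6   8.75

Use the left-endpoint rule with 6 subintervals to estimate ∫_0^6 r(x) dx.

Δx = 1.
Sum = 1·[(-0.25) + 0 + 0.75 + 2 + 3.75 + 6] = 12.25.

12.25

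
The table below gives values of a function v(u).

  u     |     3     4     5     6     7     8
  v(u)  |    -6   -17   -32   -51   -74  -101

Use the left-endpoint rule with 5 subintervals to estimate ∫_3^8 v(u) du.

Δu = 1.
Sum = 1·[(-6) + (-17) + (-32) + (-51) + (-74)] = -180.

-180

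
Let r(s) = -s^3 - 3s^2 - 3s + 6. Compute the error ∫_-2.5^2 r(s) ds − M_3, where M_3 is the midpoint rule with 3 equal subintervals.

-1.8984375

Exact integral: ∫_-2.5^2 r(s) ds = 12.515625.
M_3 = 14.4140625.
Error = 12.515625 − 14.4140625 = -1.8984375.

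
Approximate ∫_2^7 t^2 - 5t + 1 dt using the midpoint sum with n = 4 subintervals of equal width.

3.515625

Δt = (7 − 2)/4 = 1.25.
Midpoints: 2.625, 3.875, 5.125, 6.375.
f(2.625) = -5.234375, f(3.875) = -3.359375, f(5.125) = 1.640625, f(6.375) = 9.765625.
Sum = Δt · [f(2.625) + f(3.875) + f(5.125) + f(6.375)].
Sum = 3.515625.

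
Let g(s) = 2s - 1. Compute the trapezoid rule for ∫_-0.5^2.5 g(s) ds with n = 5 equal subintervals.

Δs = (2.5 − (-0.5))/5 = 0.6.
g(-0.5) = -2, g(0.1) = -0.8, g(0.7) = 0.4, g(1.3) = 1.6, g(1.9) = 2.8, g(2.5) = 4.
T_5 = (Δs/2)·[g(s_0) + 2g(s_1) + ... + 2g(s_{4}) + g(s_5)].
Sum = 3.

3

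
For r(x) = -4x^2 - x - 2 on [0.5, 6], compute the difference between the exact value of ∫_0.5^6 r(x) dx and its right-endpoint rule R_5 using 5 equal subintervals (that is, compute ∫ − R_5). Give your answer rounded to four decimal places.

Exact integral: ∫_0.5^6 r(x) dx ≈ -316.708333.
R_5 = -402.82.
Error ≈ -316.708333 − (-402.82) ≈ 86.1117.

86.1117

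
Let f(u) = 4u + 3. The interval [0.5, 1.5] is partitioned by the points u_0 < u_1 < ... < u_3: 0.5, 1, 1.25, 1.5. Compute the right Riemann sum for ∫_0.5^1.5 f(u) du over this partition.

Subinterval widths: 0.5, 0.25, 0.25.
Right endpoints: 1, 1.25, 1.5.
f(1) = 7, f(1.25) = 8, f(1.5) = 9.
Sum = Σ Δu_i · f(u_i).
Sum = 7.75.

7.75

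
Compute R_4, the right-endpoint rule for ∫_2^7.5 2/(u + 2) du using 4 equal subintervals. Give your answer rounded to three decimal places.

Δu = (7.5 − 2)/4 = 1.375.
Right endpoints: 3.375, 4.75, 6.125, 7.5.
f(3.375) = 16/43, f(4.75) = 8/27, f(6.125) = 16/65, f(7.5) = 4/19.
Sum = Δu · [f(3.375) + f(4.75) + f(6.125) + f(7.5)].
Sum ≈ 1.547.

1.547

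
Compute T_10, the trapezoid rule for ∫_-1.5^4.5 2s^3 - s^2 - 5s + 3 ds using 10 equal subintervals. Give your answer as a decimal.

146.88

Δs = (4.5 − (-1.5))/10 = 0.6.
f(-1.5) = 1.5, f(-0.9) = 5.232, f(-0.3) = 4.356, f(0.3) = 1.464, f(0.9) = -0.852, f(1.5) = 0, f(2.1) = 6.612, f(2.7) = 21.576, f(3.3) = 47.484, f(3.9) = 86.928, f(4.5) = 142.5.
T_10 = (Δs/2)·[f(s_0) + 2f(s_1) + ... + 2f(s_{9}) + f(s_10)].
Sum = 146.88.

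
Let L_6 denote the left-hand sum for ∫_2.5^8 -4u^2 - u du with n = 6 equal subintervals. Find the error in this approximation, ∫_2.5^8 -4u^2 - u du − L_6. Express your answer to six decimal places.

Exact integral: ∫_2.5^8 f(u) du ≈ -690.70833333.
L_6 ≈ -585.39351852.
Error ≈ -690.70833333 − (-585.39351852) ≈ -105.314815.

-105.314815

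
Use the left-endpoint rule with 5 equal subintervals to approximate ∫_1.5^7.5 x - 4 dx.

-0.6

Δx = (7.5 − 1.5)/5 = 1.2.
Left endpoints: 1.5, 2.7, 3.9, 5.1, 6.3.
f(1.5) = -2.5, f(2.7) = -1.3, f(3.9) = -0.1, f(5.1) = 1.1, f(6.3) = 2.3.
Sum = Δx · [f(1.5) + f(2.7) + f(3.9) + f(5.1) + f(6.3)].
Sum = -0.6.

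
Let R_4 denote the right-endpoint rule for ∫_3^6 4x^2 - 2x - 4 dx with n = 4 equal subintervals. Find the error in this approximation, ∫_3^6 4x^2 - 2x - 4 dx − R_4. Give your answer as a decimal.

Exact integral: ∫_3^6 f(x) dx = 213.
R_4 = 252.375.
Error = 213 − 252.375 = -39.375.

-39.375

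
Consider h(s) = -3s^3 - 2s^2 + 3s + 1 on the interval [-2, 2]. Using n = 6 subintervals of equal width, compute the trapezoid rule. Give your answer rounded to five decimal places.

-7.25926

Δs = (2 − (-2))/6 = 2/3.
h(-2) = 11, h(-4/3) = 5/9, h(-2/3) = -1, h(0) = 1, h(2/3) = 11/9, h(4/3) = -17/3, h(2) = -25.
T_6 = (Δs/2)·[h(s_0) + 2h(s_1) + ... + 2h(s_{5}) + h(s_6)].
Sum ≈ -7.25926.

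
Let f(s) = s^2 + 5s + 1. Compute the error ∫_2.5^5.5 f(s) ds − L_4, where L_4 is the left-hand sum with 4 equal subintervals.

Exact integral: ∫_2.5^5.5 f(s) ds = 113.25.
L_4 = 98.90625.
Error = 113.25 − 98.90625 = 14.34375.

14.34375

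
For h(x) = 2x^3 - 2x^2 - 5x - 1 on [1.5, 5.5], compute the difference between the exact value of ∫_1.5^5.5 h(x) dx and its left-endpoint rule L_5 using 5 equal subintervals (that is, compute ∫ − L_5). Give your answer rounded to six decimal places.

Exact integral: ∫_1.5^5.5 h(x) dx ≈ 272.33333333.
L_5 = 180.44.
Error ≈ 272.33333333 − 180.44 ≈ 91.893333.

91.893333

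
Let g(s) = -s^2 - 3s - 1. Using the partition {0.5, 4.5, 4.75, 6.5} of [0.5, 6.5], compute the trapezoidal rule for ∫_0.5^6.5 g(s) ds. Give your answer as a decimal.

-172.0625

Subinterval widths: 4, 0.25, 1.75.
g(0.5) = -2.75, g(4.5) = -34.75, g(4.75) = -37.8125, g(6.5) = -62.75.
On each subinterval the trapezoid contributes (Δs_i/2)·[g(s_{i-1}) + g(s_i)].
Sum = -172.0625.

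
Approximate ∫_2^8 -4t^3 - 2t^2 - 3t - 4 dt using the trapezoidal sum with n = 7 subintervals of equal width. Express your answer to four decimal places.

-4575.5510

Δt = (8 − 2)/7 = 6/7.
f(2) = -50, f(20/7) = -41912/343, f(26/7) = -84962/343, f(32/7) = -151484/343, f(38/7) = -246662/343, f(44/7) = -375680/343, f(50/7) = -543722/343, f(8) = -2204.
T_7 = (Δt/2)·[f(t_0) + 2f(t_1) + ... + 2f(t_{6}) + f(t_7)].
Sum ≈ -4575.5510.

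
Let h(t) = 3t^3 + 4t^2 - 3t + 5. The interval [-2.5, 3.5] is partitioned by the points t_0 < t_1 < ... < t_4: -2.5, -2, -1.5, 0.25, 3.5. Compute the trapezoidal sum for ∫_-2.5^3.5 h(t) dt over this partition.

Subinterval widths: 0.5, 0.5, 1.75, 3.25.
h(-2.5) = -9.375, h(-2) = 3, h(-1.5) = 8.375, h(0.25) = 4.546875, h(3.5) = 172.125.
On each subinterval the trapezoid contributes (Δt_i/2)·[h(t_{i-1}) + h(t_i)].
Sum = 299.6484375.

299.6484375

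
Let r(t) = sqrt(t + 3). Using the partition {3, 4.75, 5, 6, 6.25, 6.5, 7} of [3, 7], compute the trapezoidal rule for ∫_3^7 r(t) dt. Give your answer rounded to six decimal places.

11.276695

Subinterval widths: 1.75, 0.25, 1, 0.25, 0.25, 0.5.
r(3) ≈ 2.449490, r(4.75) ≈ 2.783882, r(5) ≈ 2.828427, r(6) ≈ 3.000000, r(6.25) ≈ 3.041381, r(6.5) ≈ 3.082207, r(7) ≈ 3.162278.
On each subinterval the trapezoid contributes (Δt_i/2)·[r(t_{i-1}) + r(t_i)].
Sum ≈ 11.276695.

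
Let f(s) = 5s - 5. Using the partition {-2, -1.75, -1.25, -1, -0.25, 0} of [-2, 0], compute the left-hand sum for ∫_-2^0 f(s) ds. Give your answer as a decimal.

Subinterval widths: 0.25, 0.5, 0.25, 0.75, 0.25.
Left endpoints: -2, -1.75, -1.25, -1, -0.25.
f(-2) = -15, f(-1.75) = -13.75, f(-1.25) = -11.25, f(-1) = -10, f(-0.25) = -6.25.
Sum = Σ Δs_i · f(s_i).
Sum = -22.5.

-22.5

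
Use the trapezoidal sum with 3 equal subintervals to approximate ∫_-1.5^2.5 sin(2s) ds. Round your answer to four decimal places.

-0.2055

Δs = (2.5 − (-1.5))/3 = 4/3.
f(-1.5) ≈ -0.1411, f(-1/6) ≈ -0.3272, f(7/6) ≈ 0.7231, f(2.5) ≈ -0.9589.
T_3 = (Δs/2)·[f(s_0) + 2f(s_1) + 2f(s_2) + f(s_3)].
Sum ≈ -0.2055.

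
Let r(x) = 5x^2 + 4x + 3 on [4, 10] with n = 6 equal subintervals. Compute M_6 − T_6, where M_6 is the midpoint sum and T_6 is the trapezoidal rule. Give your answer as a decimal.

M_6 = 1743.5.
T_6 = 1751.
M_6 − T_6 = -7.5.

-7.5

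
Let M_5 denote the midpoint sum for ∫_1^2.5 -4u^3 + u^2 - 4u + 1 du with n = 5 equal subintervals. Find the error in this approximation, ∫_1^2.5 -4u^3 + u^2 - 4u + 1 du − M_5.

Exact integral: ∫_1^2.5 f(u) du = -42.1875.
M_5 = -41.9625.
Error = -42.1875 − (-41.9625) = -0.225.

-0.225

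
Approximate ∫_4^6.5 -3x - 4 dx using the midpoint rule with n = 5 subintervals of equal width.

Δx = (6.5 − 4)/5 = 0.5.
Midpoints: 4.25, 4.75, 5.25, 5.75, 6.25.
f(4.25) = -16.75, f(4.75) = -18.25, f(5.25) = -19.75, f(5.75) = -21.25, f(6.25) = -22.75.
Sum = Δx · [f(4.25) + f(4.75) + f(5.25) + f(5.75) + f(6.25)].
Sum = -49.375.

-49.375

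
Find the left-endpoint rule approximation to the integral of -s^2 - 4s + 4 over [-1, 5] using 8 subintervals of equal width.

Δs = (5 − (-1))/8 = 0.75.
Left endpoints: -1, -0.25, 0.5, 1.25, 2, 2.75, 3.5, 4.25.
f(-1) = 7, f(-0.25) = 4.9375, f(0.5) = 1.75, f(1.25) = -2.5625, f(2) = -8, f(2.75) = -14.5625, f(3.5) = -22.25, f(4.25) = -31.0625.
Sum = Δs · [f(-1) + f(-0.25) + f(0.5) + ...].
Sum = -48.5625.

-48.5625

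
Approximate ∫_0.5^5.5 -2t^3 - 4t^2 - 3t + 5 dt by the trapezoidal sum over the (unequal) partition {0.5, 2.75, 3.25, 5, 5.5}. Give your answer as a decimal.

-752.1484375

Subinterval widths: 2.25, 0.5, 1.75, 0.5.
f(0.5) = 2.25, f(2.75) = -75.09375, f(3.25) = -115.65625, f(5) = -360, f(5.5) = -465.25.
On each subinterval the trapezoid contributes (Δt_i/2)·[f(t_{i-1}) + f(t_i)].
Sum = -752.1484375.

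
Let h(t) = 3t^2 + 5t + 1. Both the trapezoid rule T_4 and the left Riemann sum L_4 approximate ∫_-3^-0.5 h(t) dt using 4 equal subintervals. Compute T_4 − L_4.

-4.296875

T_4 = 7.98828125.
L_4 = 12.28515625.
T_4 − L_4 = -4.296875.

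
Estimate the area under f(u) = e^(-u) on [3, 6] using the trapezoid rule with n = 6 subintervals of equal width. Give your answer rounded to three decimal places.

Δu = (6 − 3)/6 = 0.5.
f(3) ≈ 0.050, f(3.5) ≈ 0.030, f(4) ≈ 0.018, f(4.5) ≈ 0.011, f(5) ≈ 0.007, f(5.5) ≈ 0.004, f(6) ≈ 0.002.
T_6 = (Δu/2)·[f(u_0) + 2f(u_1) + ... + 2f(u_{5}) + f(u_6)].
Sum ≈ 0.048.

0.048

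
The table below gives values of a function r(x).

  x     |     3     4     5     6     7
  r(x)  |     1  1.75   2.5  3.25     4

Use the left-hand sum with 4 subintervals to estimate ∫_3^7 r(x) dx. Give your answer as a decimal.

Δx = 1.
Sum = 1·[1 + 1.75 + 2.5 + 3.25] = 8.5.

8.5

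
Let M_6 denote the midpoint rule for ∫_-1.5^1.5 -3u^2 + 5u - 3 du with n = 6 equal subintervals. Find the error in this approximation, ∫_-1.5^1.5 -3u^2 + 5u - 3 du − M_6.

Exact integral: ∫_-1.5^1.5 f(u) du = -15.75.
M_6 = -15.5625.
Error = -15.75 − (-15.5625) = -0.1875.

-0.1875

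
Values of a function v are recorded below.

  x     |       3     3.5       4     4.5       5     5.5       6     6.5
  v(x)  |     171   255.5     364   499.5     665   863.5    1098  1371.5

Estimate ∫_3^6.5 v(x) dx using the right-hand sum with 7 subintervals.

2558.5

Δx = 0.5.
Sum = 0.5·[255.5 + 364 + 499.5 + 665 + 863.5 + 1098 + 1371.5] = 2558.5.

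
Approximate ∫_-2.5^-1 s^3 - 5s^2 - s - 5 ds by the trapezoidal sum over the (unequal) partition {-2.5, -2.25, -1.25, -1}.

-40.52734375

Subinterval widths: 0.25, 1, 0.25.
f(-2.5) = -49.375, f(-2.25) = -39.453125, f(-1.25) = -13.515625, f(-1) = -10.
On each subinterval the trapezoid contributes (Δs_i/2)·[f(s_{i-1}) + f(s_i)].
Sum = -40.52734375.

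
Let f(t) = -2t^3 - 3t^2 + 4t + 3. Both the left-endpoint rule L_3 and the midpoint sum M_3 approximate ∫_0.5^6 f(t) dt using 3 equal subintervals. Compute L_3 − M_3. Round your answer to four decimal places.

L_3 = -371.25.
M_3 ≈ -741.182292.
L_3 − M_3 ≈ 369.9323.

369.9323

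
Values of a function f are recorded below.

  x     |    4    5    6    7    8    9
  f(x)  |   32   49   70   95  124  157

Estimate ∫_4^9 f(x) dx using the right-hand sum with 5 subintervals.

495

Δx = 1.
Sum = 1·[49 + 70 + 95 + 124 + 157] = 495.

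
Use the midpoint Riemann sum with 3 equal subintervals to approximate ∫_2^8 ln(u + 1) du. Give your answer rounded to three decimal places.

Δu = (8 − 2)/3 = 2.
Midpoints: 3, 5, 7.
f(3) ≈ 1.386, f(5) ≈ 1.792, f(7) ≈ 2.079.
Sum = Δu · [f(3) + f(5) + f(7)].
Sum ≈ 10.515.

10.515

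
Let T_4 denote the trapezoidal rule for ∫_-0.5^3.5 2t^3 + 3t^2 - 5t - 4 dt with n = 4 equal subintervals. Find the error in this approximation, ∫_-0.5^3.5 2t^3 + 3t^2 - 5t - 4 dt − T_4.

Exact integral: ∫_-0.5^3.5 f(t) dt = 72.
T_4 = 80.
Error = 72 − 80 = -8.

-8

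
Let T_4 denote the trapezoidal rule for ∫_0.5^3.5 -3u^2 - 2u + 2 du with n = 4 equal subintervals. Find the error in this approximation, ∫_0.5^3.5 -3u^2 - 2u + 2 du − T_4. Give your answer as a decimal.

Exact integral: ∫_0.5^3.5 f(u) du = -48.75.
T_4 = -49.59375.
Error = -48.75 − (-49.59375) = 0.84375.

0.84375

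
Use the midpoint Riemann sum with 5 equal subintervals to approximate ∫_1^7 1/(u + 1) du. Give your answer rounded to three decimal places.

1.373

Δu = (7 − 1)/5 = 1.2.
Midpoints: 1.6, 2.8, 4, 5.2, 6.4.
f(1.6) = 5/13, f(2.8) = 5/19, f(4) = 0.2, f(5.2) = 5/31, f(6.4) = 5/37.
Sum = Δu · [f(1.6) + f(2.8) + f(4) + f(5.2) + f(6.4)].
Sum ≈ 1.373.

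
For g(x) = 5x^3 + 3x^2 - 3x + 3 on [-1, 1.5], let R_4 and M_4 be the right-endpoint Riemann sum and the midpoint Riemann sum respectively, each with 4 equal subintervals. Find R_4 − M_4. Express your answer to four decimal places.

R_4 ≈ 21.840820.
M_4 ≈ 14.528809.
R_4 − M_4 ≈ 7.3120.

7.3120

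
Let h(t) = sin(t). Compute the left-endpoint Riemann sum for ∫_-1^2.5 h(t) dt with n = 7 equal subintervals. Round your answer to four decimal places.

0.9534

Δt = (2.5 − (-1))/7 = 0.5.
Left endpoints: -1, -0.5, 0, 0.5, 1, 1.5, 2.
h(-1) ≈ -0.8415, h(-0.5) ≈ -0.4794, h(0) ≈ 0.0000, h(0.5) ≈ 0.4794, h(1) ≈ 0.8415, h(1.5) ≈ 0.9975, h(2) ≈ 0.9093.
Sum = Δt · [h(-1) + h(-0.5) + h(0) + ...].
Sum ≈ 0.9534.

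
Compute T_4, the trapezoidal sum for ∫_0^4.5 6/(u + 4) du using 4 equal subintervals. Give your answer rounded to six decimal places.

4.553136

Δu = (4.5 − 0)/4 = 1.125.
f(0) = 1.5, f(1.125) = 48/41, f(2.25) = 0.96, f(3.375) = 48/59, f(4.5) = 12/17.
T_4 = (Δu/2)·[f(u_0) + 2f(u_1) + 2f(u_2) + 2f(u_3) + f(u_4)].
Sum ≈ 4.553136.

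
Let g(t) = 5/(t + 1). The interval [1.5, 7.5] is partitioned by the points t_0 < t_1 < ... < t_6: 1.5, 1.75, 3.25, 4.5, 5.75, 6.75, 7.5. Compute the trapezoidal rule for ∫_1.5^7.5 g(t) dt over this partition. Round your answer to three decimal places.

6.213

Subinterval widths: 0.25, 1.5, 1.25, 1.25, 1, 0.75.
g(1.5) = 2, g(1.75) = 20/11, g(3.25) = 20/17, g(4.5) = 10/11, g(5.75) = 20/27, g(6.75) = 20/31, g(7.5) = 10/17.
On each subinterval the trapezoid contributes (Δt_i/2)·[g(t_{i-1}) + g(t_i)].
Sum ≈ 6.213.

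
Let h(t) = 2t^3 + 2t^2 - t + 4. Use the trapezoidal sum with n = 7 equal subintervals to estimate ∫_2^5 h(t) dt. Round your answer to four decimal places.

386.1122

Δt = (5 − 2)/7 = 3/7.
h(2) = 26, h(17/7) = 14411/343, h(20/7) = 21992/343, h(23/7) = 31985/343, h(26/7) = 44714/343, h(29/7) = 60503/343, h(32/7) = 79676/343, h(5) = 299.
T_7 = (Δt/2)·[h(t_0) + 2h(t_1) + ... + 2h(t_{6}) + h(t_7)].
Sum ≈ 386.1122.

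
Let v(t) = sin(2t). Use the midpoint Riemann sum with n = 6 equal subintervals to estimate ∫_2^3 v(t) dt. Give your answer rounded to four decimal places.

Δt = (3 − 2)/6 = 1/6.
Midpoints: 25/12, 2.25, 29/12, 31/12, 2.75, 35/12.
v(25/12) ≈ -0.8548, v(2.25) ≈ -0.9775, v(29/12) ≈ -0.9927, v(31/12) ≈ -0.8986, v(2.75) ≈ -0.7055, v(35/12) ≈ -0.4348.
Sum = Δt · [v(25/12) + v(2.25) + v(29/12) + ...].
Sum ≈ -0.8107.

-0.8107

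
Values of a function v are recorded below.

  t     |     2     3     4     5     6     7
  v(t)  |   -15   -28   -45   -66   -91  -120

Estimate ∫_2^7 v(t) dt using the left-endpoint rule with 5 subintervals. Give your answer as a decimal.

-245

Δt = 1.
Sum = 1·[(-15) + (-28) + (-45) + (-66) + (-91)] = -245.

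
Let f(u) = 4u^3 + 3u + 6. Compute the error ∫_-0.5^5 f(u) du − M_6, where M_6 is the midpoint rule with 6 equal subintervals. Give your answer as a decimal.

Exact integral: ∫_-0.5^5 f(u) du = 695.0625.
M_6 = 684.6640625.
Error = 695.0625 − 684.6640625 = 10.3984375.

10.3984375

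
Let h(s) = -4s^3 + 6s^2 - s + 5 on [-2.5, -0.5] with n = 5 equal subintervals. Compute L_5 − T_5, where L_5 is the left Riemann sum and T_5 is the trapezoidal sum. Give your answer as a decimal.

L_5 = 104.28.
T_5 = 84.28.
L_5 − T_5 = 20.

20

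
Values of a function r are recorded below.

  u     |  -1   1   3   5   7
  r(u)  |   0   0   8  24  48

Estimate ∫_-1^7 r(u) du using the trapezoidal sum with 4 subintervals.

Δu = 2.
T_4 = (2/2)·[0 + 2·0 + 2·8 + 2·24 + 48] = 112.

112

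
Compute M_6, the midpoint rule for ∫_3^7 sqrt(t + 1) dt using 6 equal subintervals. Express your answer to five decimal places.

9.75297

Δt = (7 − 3)/6 = 2/3.
Midpoints: 10/3, 4, 14/3, 16/3, 6, 20/3.
f(10/3) ≈ 2.08167, f(4) ≈ 2.23607, f(14/3) ≈ 2.38048, f(16/3) ≈ 2.51661, f(6) ≈ 2.64575, f(20/3) ≈ 2.76887.
Sum = Δt · [f(10/3) + f(4) + f(14/3) + ...].
Sum ≈ 9.75297.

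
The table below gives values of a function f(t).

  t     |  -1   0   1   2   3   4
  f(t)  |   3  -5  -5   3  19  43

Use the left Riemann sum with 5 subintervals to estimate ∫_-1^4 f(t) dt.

Δt = 1.
Sum = 1·[3 + (-5) + (-5) + 3 + 19] = 15.

15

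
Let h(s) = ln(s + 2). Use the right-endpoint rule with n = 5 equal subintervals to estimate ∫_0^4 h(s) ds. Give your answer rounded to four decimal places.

5.7861

Δs = (4 − 0)/5 = 0.8.
Right endpoints: 0.8, 1.6, 2.4, 3.2, 4.
h(0.8) ≈ 1.0296, h(1.6) ≈ 1.2809, h(2.4) ≈ 1.4816, h(3.2) ≈ 1.6487, h(4) ≈ 1.7918.
Sum = Δs · [h(0.8) + h(1.6) + h(2.4) + h(3.2) + h(4)].
Sum ≈ 5.7861.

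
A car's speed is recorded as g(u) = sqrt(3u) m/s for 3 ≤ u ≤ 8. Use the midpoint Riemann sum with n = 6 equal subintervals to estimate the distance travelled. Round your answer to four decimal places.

20.1335

Δu = (8 − 3)/6 = 5/6.
Midpoints: 41/12, 4.25, 61/12, 71/12, 6.75, 91/12.
g(41/12) ≈ 3.2016, g(4.25) ≈ 3.5707, g(61/12) ≈ 3.9051, g(71/12) ≈ 4.2131, g(6.75) ≈ 4.5000, g(91/12) ≈ 4.7697.
Sum = Δu · [g(41/12) + g(4.25) + g(61/12) + ...].
Sum ≈ 20.1335.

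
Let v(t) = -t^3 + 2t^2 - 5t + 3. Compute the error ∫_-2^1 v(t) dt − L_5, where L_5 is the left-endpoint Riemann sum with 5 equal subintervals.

-9.63

Exact integral: ∫_-2^1 v(t) dt = 26.25.
L_5 = 35.88.
Error = 26.25 − 35.88 = -9.63.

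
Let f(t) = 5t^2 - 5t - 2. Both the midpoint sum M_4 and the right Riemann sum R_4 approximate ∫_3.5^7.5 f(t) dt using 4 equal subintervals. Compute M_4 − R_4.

M_4 = 512.
R_4 = 617.
M_4 − R_4 = -105.

-105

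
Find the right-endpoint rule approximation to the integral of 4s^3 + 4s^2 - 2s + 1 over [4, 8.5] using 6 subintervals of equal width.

6585.328125

Δs = (8.5 − 4)/6 = 0.75.
Right endpoints: 4.75, 5.5, 6.25, 7, 7.75, 8.5.
f(4.75) = 510.4375, f(5.5) = 776.5, f(6.25) = 1121.3125, f(7) = 1555, f(7.75) = 2087.6875, f(8.5) = 2729.5.
Sum = Δs · [f(4.75) + f(5.5) + f(6.25) + ...].
Sum = 6585.328125.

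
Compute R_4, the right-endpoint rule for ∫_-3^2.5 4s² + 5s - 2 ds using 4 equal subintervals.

57.234375

Δs = (2.5 − (-3))/4 = 1.375.
Right endpoints: -1.625, -0.25, 1.125, 2.5.
f(-1.625) = 0.4375, f(-0.25) = -3, f(1.125) = 8.6875, f(2.5) = 35.5.
Sum = Δs · [f(-1.625) + f(-0.25) + f(1.125) + f(2.5)].
Sum = 57.234375.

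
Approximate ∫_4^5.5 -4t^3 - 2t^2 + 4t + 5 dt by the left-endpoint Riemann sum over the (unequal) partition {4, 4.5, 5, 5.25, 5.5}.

Subinterval widths: 0.5, 0.5, 0.25, 0.25.
Left endpoints: 4, 4.5, 5, 5.25.
f(4) = -267, f(4.5) = -382, f(5) = -525, f(5.25) = -607.9375.
Sum = Σ Δt_i · f(t_i).
Sum = -607.734375.

-607.734375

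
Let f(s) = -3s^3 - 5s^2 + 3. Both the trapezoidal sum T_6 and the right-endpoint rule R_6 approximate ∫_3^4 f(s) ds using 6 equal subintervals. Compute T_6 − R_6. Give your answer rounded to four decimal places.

T_6 ≈ -190.085648.
R_6 ≈ -202.252315.
T_6 − R_6 ≈ 12.1667.

12.1667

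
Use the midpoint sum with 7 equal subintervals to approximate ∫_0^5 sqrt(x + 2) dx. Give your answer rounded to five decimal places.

Δx = (5 − 0)/7 = 5/7.
Midpoints: 5/14, 15/14, 25/14, 2.5, 45/14, 55/14, 65/14.
f(5/14) ≈ 1.53530, f(15/14) ≈ 1.75255, f(25/14) ≈ 1.94569, f(2.5) ≈ 2.12132, f(45/14) ≈ 2.28348, f(55/14) ≈ 2.43487, f(65/14) ≈ 2.57737.
Sum = Δx · [f(5/14) + f(15/14) + f(25/14) + ...].
Sum ≈ 10.46470.

10.46470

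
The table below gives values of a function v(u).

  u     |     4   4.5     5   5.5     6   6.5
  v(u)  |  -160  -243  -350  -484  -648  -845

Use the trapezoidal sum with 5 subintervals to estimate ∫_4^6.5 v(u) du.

-1113.75

Δu = 0.5.
T_5 = (0.5/2)·[(-160) + 2·(-243) + 2·(-350) + 2·(-484) + 2·(-648) + (-845)] = -1113.75.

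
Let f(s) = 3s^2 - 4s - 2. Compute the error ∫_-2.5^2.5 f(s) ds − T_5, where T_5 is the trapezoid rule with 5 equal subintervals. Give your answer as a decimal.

-2.5

Exact integral: ∫_-2.5^2.5 f(s) ds = 21.25.
T_5 = 23.75.
Error = 21.25 − 23.75 = -2.5.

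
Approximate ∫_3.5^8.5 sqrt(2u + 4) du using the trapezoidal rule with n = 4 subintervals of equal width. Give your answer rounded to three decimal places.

19.906

Δu = (8.5 − 3.5)/4 = 1.25.
f(3.5) ≈ 3.317, f(4.75) ≈ 3.674, f(6) ≈ 4.000, f(7.25) ≈ 4.301, f(8.5) ≈ 4.583.
T_4 = (Δu/2)·[f(u_0) + 2f(u_1) + 2f(u_2) + 2f(u_3) + f(u_4)].
Sum ≈ 19.906.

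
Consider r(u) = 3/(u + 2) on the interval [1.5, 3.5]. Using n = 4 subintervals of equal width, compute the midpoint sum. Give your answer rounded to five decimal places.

Δu = (3.5 − 1.5)/4 = 0.5.
Midpoints: 1.75, 2.25, 2.75, 3.25.
r(1.75) = 0.8, r(2.25) = 12/17, r(2.75) = 12/19, r(3.25) = 4/7.
Sum = Δu · [r(1.75) + r(2.25) + r(2.75) + r(3.25)].
Sum ≈ 1.35444.

1.35444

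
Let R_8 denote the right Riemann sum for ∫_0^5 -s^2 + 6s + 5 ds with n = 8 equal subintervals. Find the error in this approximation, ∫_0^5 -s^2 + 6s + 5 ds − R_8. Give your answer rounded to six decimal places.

-1.236979

Exact integral: ∫_0^5 f(s) ds ≈ 58.33333333.
R_8 = 59.5703125.
Error ≈ 58.33333333 − 59.5703125 ≈ -1.236979.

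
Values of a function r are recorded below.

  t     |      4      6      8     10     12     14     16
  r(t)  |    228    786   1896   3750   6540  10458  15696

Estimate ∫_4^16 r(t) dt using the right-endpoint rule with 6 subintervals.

Δt = 2.
Sum = 2·[786 + 1896 + 3750 + 6540 + 10458 + 15696] = 78252.

78252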